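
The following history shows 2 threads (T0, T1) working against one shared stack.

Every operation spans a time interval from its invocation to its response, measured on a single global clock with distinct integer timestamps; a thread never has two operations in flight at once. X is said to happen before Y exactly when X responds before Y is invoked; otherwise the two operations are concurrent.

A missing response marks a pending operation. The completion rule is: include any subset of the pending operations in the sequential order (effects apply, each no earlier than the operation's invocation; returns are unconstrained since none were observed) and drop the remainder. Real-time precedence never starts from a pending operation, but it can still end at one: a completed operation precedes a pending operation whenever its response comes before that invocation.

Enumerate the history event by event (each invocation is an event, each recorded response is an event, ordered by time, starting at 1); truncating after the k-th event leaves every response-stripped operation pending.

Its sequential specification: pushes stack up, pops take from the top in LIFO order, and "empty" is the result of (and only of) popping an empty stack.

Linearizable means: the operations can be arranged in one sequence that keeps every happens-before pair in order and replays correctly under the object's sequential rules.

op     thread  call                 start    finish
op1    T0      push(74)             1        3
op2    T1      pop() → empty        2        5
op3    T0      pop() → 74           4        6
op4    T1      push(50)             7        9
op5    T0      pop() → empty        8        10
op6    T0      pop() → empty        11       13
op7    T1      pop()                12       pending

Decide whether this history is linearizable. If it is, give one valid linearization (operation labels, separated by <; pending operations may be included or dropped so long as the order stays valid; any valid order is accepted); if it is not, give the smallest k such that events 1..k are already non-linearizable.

linearizable — witness: op1 < op3 < op2 < op5 < op4 < op7 < op6

step 1: op1 push(74) — stack <74>
step 2: op3 pop() → 74 — stack <>
step 3: op2 pop() → empty — stack <>
step 4: op5 pop() → empty — stack <>
step 5: op4 push(50) — stack <50>
step 6: op7 pop() (pending, included) — stack <>
step 7: op6 pop() → empty — stack <>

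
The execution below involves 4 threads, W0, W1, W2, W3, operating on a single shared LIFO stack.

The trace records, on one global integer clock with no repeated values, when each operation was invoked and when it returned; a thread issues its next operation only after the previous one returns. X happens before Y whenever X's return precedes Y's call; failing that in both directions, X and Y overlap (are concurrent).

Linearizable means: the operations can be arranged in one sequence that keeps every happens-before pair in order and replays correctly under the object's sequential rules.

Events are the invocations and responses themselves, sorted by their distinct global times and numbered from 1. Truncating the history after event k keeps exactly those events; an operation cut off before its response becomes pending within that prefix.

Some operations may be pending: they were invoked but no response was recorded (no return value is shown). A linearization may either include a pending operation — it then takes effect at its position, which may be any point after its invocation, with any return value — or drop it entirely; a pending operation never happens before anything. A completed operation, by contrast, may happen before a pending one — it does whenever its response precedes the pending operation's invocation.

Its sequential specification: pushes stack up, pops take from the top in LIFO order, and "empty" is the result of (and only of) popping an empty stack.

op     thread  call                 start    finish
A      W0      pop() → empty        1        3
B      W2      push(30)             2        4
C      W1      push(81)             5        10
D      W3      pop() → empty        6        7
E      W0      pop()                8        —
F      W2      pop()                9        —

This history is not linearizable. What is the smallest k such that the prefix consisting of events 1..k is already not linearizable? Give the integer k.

7

events 1..6 are linearizable; a witness order is A, B:
1. A pop() → empty, leaving stack <>
2. B push(30), leaving stack <30>
event 7 — D's response, time 7 — after it, nothing linearizes
include/drop combinations of the 1 pending operation (C) were all tried; none helps
e.g. A, B, D (pending dropped): illegal at step 3, since D pop() → empty cannot apply there
e.g. B, A, D (pending dropped): illegal at step 2, since A pop() → empty cannot apply there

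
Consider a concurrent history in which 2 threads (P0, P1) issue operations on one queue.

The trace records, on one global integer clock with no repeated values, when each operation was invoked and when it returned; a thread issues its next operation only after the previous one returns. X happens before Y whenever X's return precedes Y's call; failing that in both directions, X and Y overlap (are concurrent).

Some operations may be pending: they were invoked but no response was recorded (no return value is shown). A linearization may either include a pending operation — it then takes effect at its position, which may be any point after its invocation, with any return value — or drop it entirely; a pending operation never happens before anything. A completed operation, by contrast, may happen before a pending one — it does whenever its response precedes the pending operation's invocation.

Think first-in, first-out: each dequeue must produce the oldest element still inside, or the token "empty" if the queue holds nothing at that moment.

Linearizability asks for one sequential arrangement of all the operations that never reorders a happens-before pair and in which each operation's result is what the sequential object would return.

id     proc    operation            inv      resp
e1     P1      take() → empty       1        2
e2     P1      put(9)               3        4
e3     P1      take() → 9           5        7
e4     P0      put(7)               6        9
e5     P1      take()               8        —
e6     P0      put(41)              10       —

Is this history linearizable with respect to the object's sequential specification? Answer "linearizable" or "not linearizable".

a witness: e1, e2, e3, e4
1. e1 take() → empty, leaving queue <>
2. e2 put(9), leaving queue <9>
3. e3 take() → 9, leaving queue <>
4. e4 put(7), leaving queue <7>

linearizable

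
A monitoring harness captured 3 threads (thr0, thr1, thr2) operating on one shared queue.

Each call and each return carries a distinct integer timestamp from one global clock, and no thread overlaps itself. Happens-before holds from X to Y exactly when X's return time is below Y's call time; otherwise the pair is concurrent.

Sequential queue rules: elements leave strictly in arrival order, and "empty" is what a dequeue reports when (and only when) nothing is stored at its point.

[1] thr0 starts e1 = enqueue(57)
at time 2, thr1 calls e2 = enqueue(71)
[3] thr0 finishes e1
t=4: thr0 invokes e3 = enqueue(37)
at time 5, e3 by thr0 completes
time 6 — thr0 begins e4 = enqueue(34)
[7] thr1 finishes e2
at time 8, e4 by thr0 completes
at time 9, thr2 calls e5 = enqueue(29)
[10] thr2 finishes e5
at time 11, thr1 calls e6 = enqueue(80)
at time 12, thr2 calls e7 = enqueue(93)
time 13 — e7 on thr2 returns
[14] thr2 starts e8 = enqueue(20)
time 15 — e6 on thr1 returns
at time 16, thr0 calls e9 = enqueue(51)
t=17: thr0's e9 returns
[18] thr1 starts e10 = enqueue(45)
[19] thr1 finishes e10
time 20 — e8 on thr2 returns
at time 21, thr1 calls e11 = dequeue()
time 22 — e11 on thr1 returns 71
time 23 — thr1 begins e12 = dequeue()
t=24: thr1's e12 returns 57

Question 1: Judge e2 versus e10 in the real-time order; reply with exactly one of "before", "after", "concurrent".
before

e2 spans [2,7], e10 spans [18,19]
resp(e2)=7 < inv(e10)=18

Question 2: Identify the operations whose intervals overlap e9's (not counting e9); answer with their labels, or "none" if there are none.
e8

overlap test against e9 [16,17]: concurrent iff the interval meets 16..17
e1 [1,3]: before
e2 [2,7]: before
e3 [4,5]: before
e4 [6,8]: before
e5 [9,10]: before
e6 [11,15]: before
e7 [12,13]: before
e8 [14,20]: concurrent
e10 [18,19]: after
e11 [21,22]: after
e12 [23,24]: after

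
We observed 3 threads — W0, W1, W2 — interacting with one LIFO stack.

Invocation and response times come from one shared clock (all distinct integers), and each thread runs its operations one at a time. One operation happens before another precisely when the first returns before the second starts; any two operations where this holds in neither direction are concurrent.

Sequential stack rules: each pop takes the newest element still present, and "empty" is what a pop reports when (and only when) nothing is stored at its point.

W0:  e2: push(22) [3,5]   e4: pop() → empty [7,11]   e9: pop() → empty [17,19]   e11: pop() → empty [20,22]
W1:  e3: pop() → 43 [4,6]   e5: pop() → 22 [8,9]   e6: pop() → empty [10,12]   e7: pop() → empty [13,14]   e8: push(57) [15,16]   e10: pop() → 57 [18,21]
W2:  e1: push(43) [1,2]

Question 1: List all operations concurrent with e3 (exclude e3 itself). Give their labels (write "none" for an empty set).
e2

overlap test against e3 [4,6]: concurrent iff the interval meets 4..6
e1 [1,2]: before
e2 [3,5]: concurrent
e4 [7,11]: after
e5 [8,9]: after
e6 [10,12]: after
e7 [13,14]: after
e8 [15,16]: after
e9 [17,19]: after
e10 [18,21]: after
e11 [20,22]: after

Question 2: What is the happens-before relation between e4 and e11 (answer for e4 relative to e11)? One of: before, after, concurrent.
before

e4 spans [7,11], e11 spans [20,22]
resp(e4)=11 < inv(e11)=20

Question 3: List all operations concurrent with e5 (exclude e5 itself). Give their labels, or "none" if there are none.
e4

e5 runs from 8 to 9; window-overlapping ops are concurrent
e1 [1,2]: before
e2 [3,5]: before
e3 [4,6]: before
e4 [7,11]: concurrent
e6 [10,12]: after
e7 [13,14]: after
e8 [15,16]: after
e9 [17,19]: after
e10 [18,21]: after
e11 [20,22]: after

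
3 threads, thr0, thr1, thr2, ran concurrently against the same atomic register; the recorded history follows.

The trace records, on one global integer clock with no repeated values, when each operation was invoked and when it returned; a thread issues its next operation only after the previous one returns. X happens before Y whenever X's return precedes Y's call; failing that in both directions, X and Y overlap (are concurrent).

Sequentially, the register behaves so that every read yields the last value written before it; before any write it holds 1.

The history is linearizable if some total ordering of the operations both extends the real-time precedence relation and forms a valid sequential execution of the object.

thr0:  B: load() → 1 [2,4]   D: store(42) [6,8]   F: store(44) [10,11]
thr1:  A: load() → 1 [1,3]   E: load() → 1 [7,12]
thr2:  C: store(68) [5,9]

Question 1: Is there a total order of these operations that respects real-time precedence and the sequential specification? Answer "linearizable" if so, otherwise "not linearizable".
witness order: A, B, E, C, D, F
step 1: A load() → 1 — value 1
step 2: B load() → 1 — value 1
step 3: E load() → 1 — value 1
step 4: C store(68) — value 68
step 5: D store(42) — value 42
step 6: F store(44) — value 44

linearizable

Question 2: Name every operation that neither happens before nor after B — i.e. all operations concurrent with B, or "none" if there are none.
B runs from 2 to 4; window-overlapping ops are concurrent
A [1,3]: concurrent
C [5,9]: after
D [6,8]: after
E [7,12]: after
F [10,11]: after

A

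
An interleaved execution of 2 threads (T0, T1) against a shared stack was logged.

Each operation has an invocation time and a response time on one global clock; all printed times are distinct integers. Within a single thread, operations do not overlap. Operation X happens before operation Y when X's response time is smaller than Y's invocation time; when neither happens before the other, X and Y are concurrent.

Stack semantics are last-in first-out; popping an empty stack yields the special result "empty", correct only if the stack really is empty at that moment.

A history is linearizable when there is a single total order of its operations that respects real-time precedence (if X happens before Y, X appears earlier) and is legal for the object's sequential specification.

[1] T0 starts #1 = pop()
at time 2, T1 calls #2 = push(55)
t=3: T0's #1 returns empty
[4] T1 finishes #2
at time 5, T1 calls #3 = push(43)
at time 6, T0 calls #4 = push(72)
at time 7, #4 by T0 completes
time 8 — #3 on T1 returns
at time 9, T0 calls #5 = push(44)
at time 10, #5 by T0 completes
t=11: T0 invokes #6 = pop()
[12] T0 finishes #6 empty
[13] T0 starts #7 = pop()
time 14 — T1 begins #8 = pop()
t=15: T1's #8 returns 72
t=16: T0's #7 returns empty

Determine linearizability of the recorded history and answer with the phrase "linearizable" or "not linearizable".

not linearizable

events 1..11 are fine; event 12 — the response of #6 at time 12 — makes the prefix non-linearizable
real-time-consistent orders of the 6 completed operations: 4 — all fail the stack replay
for example #1, #2, #3, #4, #5, #6 fails at step 6: #6 pop() → empty is not legal there
for example #1, #2, #4, #3, #5, #6 fails at step 6: #6 pop() → empty is not legal there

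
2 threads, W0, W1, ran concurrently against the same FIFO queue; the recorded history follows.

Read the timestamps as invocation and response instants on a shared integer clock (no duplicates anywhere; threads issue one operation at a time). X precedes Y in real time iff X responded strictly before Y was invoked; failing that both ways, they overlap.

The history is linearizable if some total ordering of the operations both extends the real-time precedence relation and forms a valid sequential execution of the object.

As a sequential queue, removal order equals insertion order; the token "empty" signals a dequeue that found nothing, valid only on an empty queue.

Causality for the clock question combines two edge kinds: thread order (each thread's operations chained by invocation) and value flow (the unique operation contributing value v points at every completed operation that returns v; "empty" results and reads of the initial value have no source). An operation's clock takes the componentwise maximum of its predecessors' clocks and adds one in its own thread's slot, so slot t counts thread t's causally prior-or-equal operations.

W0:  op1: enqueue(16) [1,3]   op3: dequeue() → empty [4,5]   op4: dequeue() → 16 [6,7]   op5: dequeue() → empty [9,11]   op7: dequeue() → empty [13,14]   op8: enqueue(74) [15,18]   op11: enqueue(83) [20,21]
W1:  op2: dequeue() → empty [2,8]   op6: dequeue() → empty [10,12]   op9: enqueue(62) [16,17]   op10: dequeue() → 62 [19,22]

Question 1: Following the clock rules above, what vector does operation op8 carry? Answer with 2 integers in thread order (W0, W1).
Answer: (6, 0)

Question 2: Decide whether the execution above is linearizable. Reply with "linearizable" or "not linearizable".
not linearizable

the violation lands at event 7, op4's response at time 7: events 1..6 linearize, events 1..7 do not
one real-time candidate order over the 3 completed operations — the FIFO queue replay rejects it
no completion choice of the 1 pending operation (op2) rescues it — every subset was tried
for example op1, op3, op4 (pending dropped) fails at step 2: op3 dequeue() → empty is not legal there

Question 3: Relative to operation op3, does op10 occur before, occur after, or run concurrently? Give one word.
Answer: after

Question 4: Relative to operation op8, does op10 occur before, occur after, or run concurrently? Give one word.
Answer: after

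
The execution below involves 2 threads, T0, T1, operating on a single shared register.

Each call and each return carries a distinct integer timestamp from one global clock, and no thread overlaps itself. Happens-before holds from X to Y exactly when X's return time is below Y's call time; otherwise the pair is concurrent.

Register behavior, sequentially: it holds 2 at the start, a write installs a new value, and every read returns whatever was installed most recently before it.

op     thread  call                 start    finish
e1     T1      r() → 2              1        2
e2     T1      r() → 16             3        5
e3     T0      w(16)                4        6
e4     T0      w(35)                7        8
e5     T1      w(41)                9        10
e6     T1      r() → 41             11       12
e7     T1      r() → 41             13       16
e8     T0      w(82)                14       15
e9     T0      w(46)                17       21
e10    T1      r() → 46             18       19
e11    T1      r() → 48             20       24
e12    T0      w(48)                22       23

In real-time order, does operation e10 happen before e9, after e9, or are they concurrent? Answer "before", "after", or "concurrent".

concurrent

e10 spans [18,19], e9 spans [17,21]
the intervals overlap in both directions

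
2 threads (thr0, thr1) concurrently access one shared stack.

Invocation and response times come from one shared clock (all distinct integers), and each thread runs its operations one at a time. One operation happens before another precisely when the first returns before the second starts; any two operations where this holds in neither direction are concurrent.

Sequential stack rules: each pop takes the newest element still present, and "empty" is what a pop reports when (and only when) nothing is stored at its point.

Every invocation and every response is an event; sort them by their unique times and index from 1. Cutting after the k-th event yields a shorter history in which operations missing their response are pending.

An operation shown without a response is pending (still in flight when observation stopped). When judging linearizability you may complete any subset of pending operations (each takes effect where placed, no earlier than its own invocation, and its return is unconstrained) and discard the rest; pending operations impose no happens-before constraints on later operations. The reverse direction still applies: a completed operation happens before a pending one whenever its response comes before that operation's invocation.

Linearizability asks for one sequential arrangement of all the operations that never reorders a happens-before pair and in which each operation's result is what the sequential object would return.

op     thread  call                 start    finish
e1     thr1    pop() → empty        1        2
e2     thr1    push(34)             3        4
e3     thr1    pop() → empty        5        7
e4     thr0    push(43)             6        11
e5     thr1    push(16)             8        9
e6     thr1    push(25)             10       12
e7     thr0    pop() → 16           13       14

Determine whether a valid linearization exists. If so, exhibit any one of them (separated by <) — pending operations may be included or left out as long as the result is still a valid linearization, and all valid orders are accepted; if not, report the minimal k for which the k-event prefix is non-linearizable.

not linearizable — minimal violating prefix: 7 events

events 1..6 are fine; event 7 — the response of e3 at time 7 — makes the prefix non-linearizable
the completed operations (3 total) allow one real-time order; the stack replay rejects it
every completion of the 1 pending operation (e4) was checked; none linearizes
one such order, e1, e2, e3 (pending dropped), breaks at step 3 where e3 pop() → empty is illegal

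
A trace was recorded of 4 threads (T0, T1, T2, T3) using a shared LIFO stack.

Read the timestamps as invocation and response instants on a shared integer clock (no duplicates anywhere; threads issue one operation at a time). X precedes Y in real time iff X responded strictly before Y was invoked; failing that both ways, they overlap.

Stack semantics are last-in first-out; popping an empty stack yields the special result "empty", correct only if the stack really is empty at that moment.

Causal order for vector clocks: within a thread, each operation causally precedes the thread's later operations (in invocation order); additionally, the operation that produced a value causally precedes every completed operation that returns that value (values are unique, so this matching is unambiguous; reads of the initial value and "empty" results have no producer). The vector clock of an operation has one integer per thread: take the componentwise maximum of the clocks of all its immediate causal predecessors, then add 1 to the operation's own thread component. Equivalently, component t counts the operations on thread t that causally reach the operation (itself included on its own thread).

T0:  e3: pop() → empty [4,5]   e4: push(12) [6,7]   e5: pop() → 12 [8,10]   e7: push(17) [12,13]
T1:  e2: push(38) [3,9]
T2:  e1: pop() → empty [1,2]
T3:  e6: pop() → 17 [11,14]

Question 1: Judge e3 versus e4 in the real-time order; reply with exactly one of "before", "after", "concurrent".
e3 spans [4,5], e4 spans [6,7]
resp(e3)=5 < inv(e4)=6

before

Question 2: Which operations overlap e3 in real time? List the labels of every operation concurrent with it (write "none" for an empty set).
overlap test against e3 [4,5]: concurrent iff the interval meets 4..5
e1 [1,2]: before
e2 [3,9]: concurrent
e4 [6,7]: after
e5 [8,10]: after
e6 [11,14]: after
e7 [12,13]: after

e2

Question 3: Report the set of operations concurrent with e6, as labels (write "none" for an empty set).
e6 runs from 11 to 14; window-overlapping ops are concurrent
e1 [1,2]: before
e2 [3,9]: before
e3 [4,5]: before
e4 [6,7]: before
e5 [8,10]: before
e7 [12,13]: concurrent

e7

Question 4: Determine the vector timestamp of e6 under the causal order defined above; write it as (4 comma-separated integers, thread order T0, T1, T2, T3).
e1, invoked 1, has no incoming edges; only T2's bump applies → (0, 0, 1, 0)
e2, invoked 3, has no incoming edges; only T1's bump applies → (0, 1, 0, 0)
e3, invoked 4, has no incoming edges; only T0's bump applies → (1, 0, 0, 0)
VC(e4, invoked at 6): max of VC(e3)=(1, 0, 0, 0), then +1 on thread T0 → (2, 0, 0, 0)
VC(e5, invoked at 8): max of VC(e4)=(2, 0, 0, 0), then +1 on thread T0 → (3, 0, 0, 0)
VC(e7, invoked at 12): max of VC(e5)=(3, 0, 0, 0), then +1 on thread T0 → (4, 0, 0, 0)
VC(e6, invoked at 11): max of VC(e7)=(4, 0, 0, 0), then +1 on thread T3 → (4, 0, 0, 1)
target: VC(e6) = (4, 0, 0, 1)

(4, 0, 0, 1)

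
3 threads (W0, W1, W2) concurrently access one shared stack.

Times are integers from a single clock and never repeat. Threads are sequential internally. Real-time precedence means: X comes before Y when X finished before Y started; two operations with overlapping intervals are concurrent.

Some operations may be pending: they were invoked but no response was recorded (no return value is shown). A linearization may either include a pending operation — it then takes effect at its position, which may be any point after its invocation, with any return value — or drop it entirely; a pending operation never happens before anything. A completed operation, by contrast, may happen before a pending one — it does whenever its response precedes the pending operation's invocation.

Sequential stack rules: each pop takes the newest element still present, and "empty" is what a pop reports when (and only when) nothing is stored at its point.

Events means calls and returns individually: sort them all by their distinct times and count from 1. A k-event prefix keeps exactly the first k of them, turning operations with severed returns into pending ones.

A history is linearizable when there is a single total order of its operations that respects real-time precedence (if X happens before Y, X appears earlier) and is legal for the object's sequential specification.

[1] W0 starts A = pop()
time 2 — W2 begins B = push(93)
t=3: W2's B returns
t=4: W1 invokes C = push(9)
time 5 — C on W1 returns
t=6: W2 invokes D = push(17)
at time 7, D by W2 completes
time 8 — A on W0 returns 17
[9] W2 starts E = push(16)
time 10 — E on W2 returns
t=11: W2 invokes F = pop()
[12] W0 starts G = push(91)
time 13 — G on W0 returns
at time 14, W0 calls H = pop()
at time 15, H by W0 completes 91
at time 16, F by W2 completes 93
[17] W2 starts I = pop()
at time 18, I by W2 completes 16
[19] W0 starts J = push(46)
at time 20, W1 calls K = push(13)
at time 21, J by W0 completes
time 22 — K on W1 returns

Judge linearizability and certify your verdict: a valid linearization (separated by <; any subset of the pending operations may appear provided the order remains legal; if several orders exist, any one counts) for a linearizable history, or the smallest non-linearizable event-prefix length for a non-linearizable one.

not linearizable — minimal violating prefix: 16 events

prefix check: 1..15 passes, 1..16 fails once F's time-16 response joins
every one of the 12 real-time-consistent orders over 8 completed stack ops fails the sequential spec
take A, B, C, D, E, F, G, H: step 1 already fails, because A pop() → 17 cannot occur there
take A, B, C, D, E, G, F, H: step 1 already fails, because A pop() → 17 cannot occur there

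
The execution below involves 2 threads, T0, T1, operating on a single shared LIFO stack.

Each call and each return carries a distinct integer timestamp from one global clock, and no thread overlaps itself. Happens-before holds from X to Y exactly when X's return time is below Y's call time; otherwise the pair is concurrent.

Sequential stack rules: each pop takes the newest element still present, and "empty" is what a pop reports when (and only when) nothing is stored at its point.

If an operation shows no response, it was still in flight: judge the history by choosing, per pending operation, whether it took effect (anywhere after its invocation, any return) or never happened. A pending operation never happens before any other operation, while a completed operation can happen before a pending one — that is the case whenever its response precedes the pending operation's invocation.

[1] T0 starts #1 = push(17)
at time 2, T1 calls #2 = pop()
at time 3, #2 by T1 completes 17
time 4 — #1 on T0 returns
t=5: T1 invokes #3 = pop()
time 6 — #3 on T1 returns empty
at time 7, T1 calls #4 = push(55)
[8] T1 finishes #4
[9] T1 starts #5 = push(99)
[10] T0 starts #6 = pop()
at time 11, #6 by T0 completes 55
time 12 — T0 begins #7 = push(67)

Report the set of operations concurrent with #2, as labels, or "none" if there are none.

#1

#2 spans [2,3]; an op avoiding the whole window 2..3 is ordered, any other is concurrent
#1 [1,4]: concurrent
#3 [5,6]: after
#4 [7,8]: after
#5 [9,…): after
#6 [10,11]: after
#7 [12,…): after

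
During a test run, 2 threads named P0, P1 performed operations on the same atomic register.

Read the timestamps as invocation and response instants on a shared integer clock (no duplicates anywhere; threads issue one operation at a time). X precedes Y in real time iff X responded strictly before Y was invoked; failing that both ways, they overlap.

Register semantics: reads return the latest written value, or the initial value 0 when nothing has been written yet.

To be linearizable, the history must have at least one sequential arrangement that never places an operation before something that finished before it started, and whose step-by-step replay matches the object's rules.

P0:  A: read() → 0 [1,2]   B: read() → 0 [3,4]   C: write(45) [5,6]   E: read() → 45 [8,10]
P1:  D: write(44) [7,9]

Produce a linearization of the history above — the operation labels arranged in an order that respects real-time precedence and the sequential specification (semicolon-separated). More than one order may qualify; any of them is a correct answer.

A; B; C; E; D

step 1: A read() → 0 — value 0
step 2: B read() → 0 — value 0
step 3: C write(45) — value 45
step 4: E read() → 45 — value 45
step 5: D write(44) — value 44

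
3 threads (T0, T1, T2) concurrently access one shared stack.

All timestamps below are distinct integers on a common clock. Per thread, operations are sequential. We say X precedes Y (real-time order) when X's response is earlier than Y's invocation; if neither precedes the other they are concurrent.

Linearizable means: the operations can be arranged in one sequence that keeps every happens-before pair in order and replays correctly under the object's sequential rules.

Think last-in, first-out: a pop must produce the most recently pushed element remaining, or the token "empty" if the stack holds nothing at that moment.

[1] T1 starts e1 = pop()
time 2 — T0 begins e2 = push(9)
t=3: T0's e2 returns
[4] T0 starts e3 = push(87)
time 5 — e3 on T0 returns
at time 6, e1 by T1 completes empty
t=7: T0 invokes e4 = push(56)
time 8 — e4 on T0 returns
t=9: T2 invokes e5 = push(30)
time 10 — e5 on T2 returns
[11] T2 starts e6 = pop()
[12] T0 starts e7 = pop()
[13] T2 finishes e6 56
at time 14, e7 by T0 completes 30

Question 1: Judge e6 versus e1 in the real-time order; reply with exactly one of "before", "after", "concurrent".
after

e6 spans [11,13], e1 spans [1,6]
resp(e1)=6 < inv(e6)=11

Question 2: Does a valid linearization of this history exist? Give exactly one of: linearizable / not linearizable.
linearizable

a witness: e1, e2, e3, e4, e5, e7, e6
1. e1 pop() → empty, leaving stack <>
2. e2 push(9), leaving stack <9>
3. e3 push(87), leaving stack <9,87>
4. e4 push(56), leaving stack <9,87,56>
5. e5 push(30), leaving stack <9,87,56,30>
6. e7 pop() → 30, leaving stack <9,87,56>
7. e6 pop() → 56, leaving stack <9,87>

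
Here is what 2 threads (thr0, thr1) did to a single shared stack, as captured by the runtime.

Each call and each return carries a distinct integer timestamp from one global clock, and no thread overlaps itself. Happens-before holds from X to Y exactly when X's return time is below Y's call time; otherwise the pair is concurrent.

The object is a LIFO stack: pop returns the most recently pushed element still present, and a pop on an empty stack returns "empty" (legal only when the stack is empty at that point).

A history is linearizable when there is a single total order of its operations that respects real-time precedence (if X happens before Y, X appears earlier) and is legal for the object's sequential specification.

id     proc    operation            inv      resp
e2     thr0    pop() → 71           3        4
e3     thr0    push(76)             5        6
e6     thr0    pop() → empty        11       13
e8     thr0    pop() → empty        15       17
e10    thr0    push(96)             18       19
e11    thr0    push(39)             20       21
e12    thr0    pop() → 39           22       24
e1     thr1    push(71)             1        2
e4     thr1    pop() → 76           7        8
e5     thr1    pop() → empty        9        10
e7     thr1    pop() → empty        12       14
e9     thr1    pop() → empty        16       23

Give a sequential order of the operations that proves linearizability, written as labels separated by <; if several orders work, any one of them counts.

e1 < e2 < e3 < e4 < e5 < e6 < e7 < e8 < e9 < e10 < e11 < e12

after step 1 (e1 push(71)): stack <71>
after step 2 (e2 pop() → 71): stack <>
after step 3 (e3 push(76)): stack <76>
after step 4 (e4 pop() → 76): stack <>
after step 5 (e5 pop() → empty): stack <>
after step 6 (e6 pop() → empty): stack <>
after step 7 (e7 pop() → empty): stack <>
after step 8 (e8 pop() → empty): stack <>
after step 9 (e9 pop() → empty): stack <>
after step 10 (e10 push(96)): stack <96>
after step 11 (e11 push(39)): stack <96,39>
after step 12 (e12 pop() → 39): stack <96>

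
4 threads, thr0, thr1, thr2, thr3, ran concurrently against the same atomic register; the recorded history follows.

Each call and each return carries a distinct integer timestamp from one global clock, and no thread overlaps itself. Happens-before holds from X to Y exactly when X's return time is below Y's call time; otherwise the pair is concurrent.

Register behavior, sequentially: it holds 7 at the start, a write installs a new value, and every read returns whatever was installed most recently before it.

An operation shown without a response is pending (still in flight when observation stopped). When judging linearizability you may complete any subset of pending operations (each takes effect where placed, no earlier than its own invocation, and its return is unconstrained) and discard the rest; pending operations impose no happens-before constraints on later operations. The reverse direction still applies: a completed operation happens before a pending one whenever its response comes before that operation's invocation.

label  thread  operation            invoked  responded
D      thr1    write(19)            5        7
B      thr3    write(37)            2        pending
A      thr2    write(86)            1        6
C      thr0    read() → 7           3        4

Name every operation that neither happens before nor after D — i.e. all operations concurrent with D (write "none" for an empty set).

A, B

D spans [5,7]; an op avoiding the whole window 5..7 is ordered, any other is concurrent
A [1,6]: concurrent
B [2,…): concurrent
C [3,4]: before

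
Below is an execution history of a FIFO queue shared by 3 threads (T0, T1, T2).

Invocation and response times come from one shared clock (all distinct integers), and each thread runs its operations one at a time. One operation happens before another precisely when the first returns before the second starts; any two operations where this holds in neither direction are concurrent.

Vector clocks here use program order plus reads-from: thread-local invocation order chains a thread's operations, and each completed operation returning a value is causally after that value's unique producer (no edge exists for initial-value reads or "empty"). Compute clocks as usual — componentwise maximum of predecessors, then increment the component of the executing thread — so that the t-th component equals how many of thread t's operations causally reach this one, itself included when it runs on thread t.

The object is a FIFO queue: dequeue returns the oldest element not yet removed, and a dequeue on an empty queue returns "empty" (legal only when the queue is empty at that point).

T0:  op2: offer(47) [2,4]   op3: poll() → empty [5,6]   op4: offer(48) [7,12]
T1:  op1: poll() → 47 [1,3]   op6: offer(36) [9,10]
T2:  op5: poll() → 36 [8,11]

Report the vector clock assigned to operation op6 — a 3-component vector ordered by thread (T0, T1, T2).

root op op2, invoked 2: fresh clock plus T0's own tick → (1, 0, 0)
op1 (invocation 1): componentwise max over VC(op2)=(1, 0, 0), +1 at T1, giving (1, 1, 0)
op3 (invocation 5): componentwise max over VC(op2)=(1, 0, 0), +1 at T0, giving (2, 0, 0)
op6 (invocation 9): componentwise max over VC(op1)=(1, 1, 0), +1 at T1, giving (1, 2, 0)
op4 (invocation 7): componentwise max over VC(op3)=(2, 0, 0), +1 at T0, giving (3, 0, 0)
op5 (invocation 8): componentwise max over VC(op6)=(1, 2, 0), +1 at T2, giving (1, 2, 1)
target: VC(op6) = (1, 2, 0)

(1, 2, 0)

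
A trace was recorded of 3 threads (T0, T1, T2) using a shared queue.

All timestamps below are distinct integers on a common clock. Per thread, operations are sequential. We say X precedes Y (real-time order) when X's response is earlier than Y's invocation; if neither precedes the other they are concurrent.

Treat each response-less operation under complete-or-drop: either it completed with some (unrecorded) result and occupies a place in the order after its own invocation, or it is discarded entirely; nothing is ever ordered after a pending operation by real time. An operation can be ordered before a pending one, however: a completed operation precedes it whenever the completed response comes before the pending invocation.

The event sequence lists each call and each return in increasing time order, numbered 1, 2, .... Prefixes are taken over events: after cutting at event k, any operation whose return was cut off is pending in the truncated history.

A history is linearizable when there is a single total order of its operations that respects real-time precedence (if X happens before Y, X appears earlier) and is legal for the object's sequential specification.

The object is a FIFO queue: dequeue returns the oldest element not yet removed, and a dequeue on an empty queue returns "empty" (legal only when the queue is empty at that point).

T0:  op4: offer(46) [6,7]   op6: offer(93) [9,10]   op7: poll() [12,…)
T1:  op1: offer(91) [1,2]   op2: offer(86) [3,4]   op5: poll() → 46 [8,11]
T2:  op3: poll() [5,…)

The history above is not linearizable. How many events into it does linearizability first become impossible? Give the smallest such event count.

11

events 1..10 are linearizable; a witness order is op1, op2, op3, op4, op5, op6:
after step 1 (op1 offer(91)): queue <91>
after step 2 (op2 offer(86)): queue <91,86>
after step 3 (op3 poll() (pending, included)): queue <86>
after step 4 (op4 offer(46)): queue <86,46>
after step 5 (op5 poll() (pending, included)): queue <46>
after step 6 (op6 offer(93)): queue <46,93>
adding event 11 (op5 responds at 11) leaves no legal real-time order
completion choices over the 1 pending operation (op3) were checked; none helps
sample order op1, op2, op4, op5, op6 (pending dropped) stalls at step 4 — op5 poll() → 46 has no legal effect
sample order op1, op2, op4, op6, op5 (pending dropped) stalls at step 5 — op5 poll() → 46 has no legal effect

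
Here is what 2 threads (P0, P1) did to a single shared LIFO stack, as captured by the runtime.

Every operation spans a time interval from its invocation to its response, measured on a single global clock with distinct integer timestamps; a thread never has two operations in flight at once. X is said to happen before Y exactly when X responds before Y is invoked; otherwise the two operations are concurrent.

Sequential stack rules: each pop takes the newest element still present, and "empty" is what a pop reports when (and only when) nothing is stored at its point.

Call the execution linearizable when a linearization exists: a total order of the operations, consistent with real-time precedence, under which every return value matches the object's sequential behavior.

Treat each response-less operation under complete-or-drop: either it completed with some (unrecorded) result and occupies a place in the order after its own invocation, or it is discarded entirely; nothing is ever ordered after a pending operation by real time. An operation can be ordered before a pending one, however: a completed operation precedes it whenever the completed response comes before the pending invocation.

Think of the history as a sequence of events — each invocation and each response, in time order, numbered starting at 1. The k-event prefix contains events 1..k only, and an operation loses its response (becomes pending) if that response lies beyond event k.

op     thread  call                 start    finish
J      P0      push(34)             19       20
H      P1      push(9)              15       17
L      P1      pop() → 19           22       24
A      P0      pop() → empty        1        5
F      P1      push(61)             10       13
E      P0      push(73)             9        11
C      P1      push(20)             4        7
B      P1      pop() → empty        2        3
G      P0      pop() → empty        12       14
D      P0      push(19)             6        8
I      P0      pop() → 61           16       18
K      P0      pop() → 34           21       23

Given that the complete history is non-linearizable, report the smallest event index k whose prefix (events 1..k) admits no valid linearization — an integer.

14

events 1..13 are still linearizable — one witness is A, B, C, D, E, F:
step 1: A pop() → empty — stack <>
step 2: B pop() → empty — stack <>
step 3: C push(20) — stack <20>
step 4: D push(19) — stack <20,19>
step 5: E push(73) — stack <20,19,73>
step 6: F push(61) — stack <20,19,73,61>
adding event 14 (G responds at 14) leaves no legal real-time order
for example A, B, C, D, E, F, G fails at step 7: G pop() → empty is not legal there
for example A, B, C, D, E, G, F fails at step 6: G pop() → empty is not legal there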